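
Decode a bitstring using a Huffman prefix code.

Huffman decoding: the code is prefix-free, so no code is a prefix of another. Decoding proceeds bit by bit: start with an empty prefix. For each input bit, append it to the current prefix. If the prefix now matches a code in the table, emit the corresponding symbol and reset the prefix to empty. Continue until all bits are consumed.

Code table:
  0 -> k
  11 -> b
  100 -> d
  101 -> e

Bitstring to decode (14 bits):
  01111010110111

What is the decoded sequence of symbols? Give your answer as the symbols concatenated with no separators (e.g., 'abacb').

Answer: kbbkeeb

Derivation:
Bit 0: prefix='0' -> emit 'k', reset
Bit 1: prefix='1' (no match yet)
Bit 2: prefix='11' -> emit 'b', reset
Bit 3: prefix='1' (no match yet)
Bit 4: prefix='11' -> emit 'b', reset
Bit 5: prefix='0' -> emit 'k', reset
Bit 6: prefix='1' (no match yet)
Bit 7: prefix='10' (no match yet)
Bit 8: prefix='101' -> emit 'e', reset
Bit 9: prefix='1' (no match yet)
Bit 10: prefix='10' (no match yet)
Bit 11: prefix='101' -> emit 'e', reset
Bit 12: prefix='1' (no match yet)
Bit 13: prefix='11' -> emit 'b', reset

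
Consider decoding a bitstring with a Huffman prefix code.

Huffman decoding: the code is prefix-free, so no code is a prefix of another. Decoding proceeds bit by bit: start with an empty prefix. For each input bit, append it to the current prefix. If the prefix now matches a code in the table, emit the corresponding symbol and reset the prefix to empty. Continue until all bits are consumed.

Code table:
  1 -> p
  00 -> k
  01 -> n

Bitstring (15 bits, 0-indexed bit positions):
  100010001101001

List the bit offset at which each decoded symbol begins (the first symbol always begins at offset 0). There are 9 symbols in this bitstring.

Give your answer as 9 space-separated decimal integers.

Answer: 0 1 3 5 7 9 10 12 14

Derivation:
Bit 0: prefix='1' -> emit 'p', reset
Bit 1: prefix='0' (no match yet)
Bit 2: prefix='00' -> emit 'k', reset
Bit 3: prefix='0' (no match yet)
Bit 4: prefix='01' -> emit 'n', reset
Bit 5: prefix='0' (no match yet)
Bit 6: prefix='00' -> emit 'k', reset
Bit 7: prefix='0' (no match yet)
Bit 8: prefix='01' -> emit 'n', reset
Bit 9: prefix='1' -> emit 'p', reset
Bit 10: prefix='0' (no match yet)
Bit 11: prefix='01' -> emit 'n', reset
Bit 12: prefix='0' (no match yet)
Bit 13: prefix='00' -> emit 'k', reset
Bit 14: prefix='1' -> emit 'p', reset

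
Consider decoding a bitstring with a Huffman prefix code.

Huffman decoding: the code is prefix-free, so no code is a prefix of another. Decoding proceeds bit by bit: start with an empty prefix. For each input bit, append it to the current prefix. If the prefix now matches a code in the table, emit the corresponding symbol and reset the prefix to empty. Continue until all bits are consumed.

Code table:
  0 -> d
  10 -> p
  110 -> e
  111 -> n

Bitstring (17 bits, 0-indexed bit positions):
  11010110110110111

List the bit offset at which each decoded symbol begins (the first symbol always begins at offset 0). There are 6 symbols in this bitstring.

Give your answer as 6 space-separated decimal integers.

Answer: 0 3 5 8 11 14

Derivation:
Bit 0: prefix='1' (no match yet)
Bit 1: prefix='11' (no match yet)
Bit 2: prefix='110' -> emit 'e', reset
Bit 3: prefix='1' (no match yet)
Bit 4: prefix='10' -> emit 'p', reset
Bit 5: prefix='1' (no match yet)
Bit 6: prefix='11' (no match yet)
Bit 7: prefix='110' -> emit 'e', reset
Bit 8: prefix='1' (no match yet)
Bit 9: prefix='11' (no match yet)
Bit 10: prefix='110' -> emit 'e', reset
Bit 11: prefix='1' (no match yet)
Bit 12: prefix='11' (no match yet)
Bit 13: prefix='110' -> emit 'e', reset
Bit 14: prefix='1' (no match yet)
Bit 15: prefix='11' (no match yet)
Bit 16: prefix='111' -> emit 'n', reset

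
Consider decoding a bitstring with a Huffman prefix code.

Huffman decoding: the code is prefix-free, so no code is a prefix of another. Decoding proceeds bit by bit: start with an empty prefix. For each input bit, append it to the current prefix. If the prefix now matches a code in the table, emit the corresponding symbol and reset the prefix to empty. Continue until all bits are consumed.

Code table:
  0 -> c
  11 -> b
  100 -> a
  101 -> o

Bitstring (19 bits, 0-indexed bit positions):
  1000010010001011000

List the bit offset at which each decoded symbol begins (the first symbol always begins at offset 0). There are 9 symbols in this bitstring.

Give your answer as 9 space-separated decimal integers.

Answer: 0 3 4 5 8 11 12 15 18

Derivation:
Bit 0: prefix='1' (no match yet)
Bit 1: prefix='10' (no match yet)
Bit 2: prefix='100' -> emit 'a', reset
Bit 3: prefix='0' -> emit 'c', reset
Bit 4: prefix='0' -> emit 'c', reset
Bit 5: prefix='1' (no match yet)
Bit 6: prefix='10' (no match yet)
Bit 7: prefix='100' -> emit 'a', reset
Bit 8: prefix='1' (no match yet)
Bit 9: prefix='10' (no match yet)
Bit 10: prefix='100' -> emit 'a', reset
Bit 11: prefix='0' -> emit 'c', reset
Bit 12: prefix='1' (no match yet)
Bit 13: prefix='10' (no match yet)
Bit 14: prefix='101' -> emit 'o', reset
Bit 15: prefix='1' (no match yet)
Bit 16: prefix='10' (no match yet)
Bit 17: prefix='100' -> emit 'a', reset
Bit 18: prefix='0' -> emit 'c', reset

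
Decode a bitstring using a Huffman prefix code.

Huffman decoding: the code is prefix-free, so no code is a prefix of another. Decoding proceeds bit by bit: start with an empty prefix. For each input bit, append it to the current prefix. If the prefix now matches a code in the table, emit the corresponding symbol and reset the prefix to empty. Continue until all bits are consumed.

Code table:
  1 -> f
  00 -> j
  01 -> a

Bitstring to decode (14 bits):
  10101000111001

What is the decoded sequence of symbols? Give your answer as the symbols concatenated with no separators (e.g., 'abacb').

Answer: faajaffjf

Derivation:
Bit 0: prefix='1' -> emit 'f', reset
Bit 1: prefix='0' (no match yet)
Bit 2: prefix='01' -> emit 'a', reset
Bit 3: prefix='0' (no match yet)
Bit 4: prefix='01' -> emit 'a', reset
Bit 5: prefix='0' (no match yet)
Bit 6: prefix='00' -> emit 'j', reset
Bit 7: prefix='0' (no match yet)
Bit 8: prefix='01' -> emit 'a', reset
Bit 9: prefix='1' -> emit 'f', reset
Bit 10: prefix='1' -> emit 'f', reset
Bit 11: prefix='0' (no match yet)
Bit 12: prefix='00' -> emit 'j', reset
Bit 13: prefix='1' -> emit 'f', reset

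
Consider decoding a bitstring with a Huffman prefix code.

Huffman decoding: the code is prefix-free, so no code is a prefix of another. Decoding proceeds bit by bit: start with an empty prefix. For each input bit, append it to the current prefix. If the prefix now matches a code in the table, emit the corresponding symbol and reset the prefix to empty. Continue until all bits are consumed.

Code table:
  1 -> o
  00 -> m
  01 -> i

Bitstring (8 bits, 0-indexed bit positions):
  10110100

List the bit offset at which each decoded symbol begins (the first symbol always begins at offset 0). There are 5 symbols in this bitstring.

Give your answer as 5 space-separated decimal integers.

Answer: 0 1 3 4 6

Derivation:
Bit 0: prefix='1' -> emit 'o', reset
Bit 1: prefix='0' (no match yet)
Bit 2: prefix='01' -> emit 'i', reset
Bit 3: prefix='1' -> emit 'o', reset
Bit 4: prefix='0' (no match yet)
Bit 5: prefix='01' -> emit 'i', reset
Bit 6: prefix='0' (no match yet)
Bit 7: prefix='00' -> emit 'm', reset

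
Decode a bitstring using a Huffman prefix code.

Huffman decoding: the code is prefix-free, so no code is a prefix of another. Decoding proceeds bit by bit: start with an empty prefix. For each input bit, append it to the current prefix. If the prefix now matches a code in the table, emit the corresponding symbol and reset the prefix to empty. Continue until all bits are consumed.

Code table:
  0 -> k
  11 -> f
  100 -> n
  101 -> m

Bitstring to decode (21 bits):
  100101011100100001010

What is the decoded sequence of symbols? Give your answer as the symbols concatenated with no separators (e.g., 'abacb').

Bit 0: prefix='1' (no match yet)
Bit 1: prefix='10' (no match yet)
Bit 2: prefix='100' -> emit 'n', reset
Bit 3: prefix='1' (no match yet)
Bit 4: prefix='10' (no match yet)
Bit 5: prefix='101' -> emit 'm', reset
Bit 6: prefix='0' -> emit 'k', reset
Bit 7: prefix='1' (no match yet)
Bit 8: prefix='11' -> emit 'f', reset
Bit 9: prefix='1' (no match yet)
Bit 10: prefix='10' (no match yet)
Bit 11: prefix='100' -> emit 'n', reset
Bit 12: prefix='1' (no match yet)
Bit 13: prefix='10' (no match yet)
Bit 14: prefix='100' -> emit 'n', reset
Bit 15: prefix='0' -> emit 'k', reset
Bit 16: prefix='0' -> emit 'k', reset
Bit 17: prefix='1' (no match yet)
Bit 18: prefix='10' (no match yet)
Bit 19: prefix='101' -> emit 'm', reset
Bit 20: prefix='0' -> emit 'k', reset

Answer: nmkfnnkkmk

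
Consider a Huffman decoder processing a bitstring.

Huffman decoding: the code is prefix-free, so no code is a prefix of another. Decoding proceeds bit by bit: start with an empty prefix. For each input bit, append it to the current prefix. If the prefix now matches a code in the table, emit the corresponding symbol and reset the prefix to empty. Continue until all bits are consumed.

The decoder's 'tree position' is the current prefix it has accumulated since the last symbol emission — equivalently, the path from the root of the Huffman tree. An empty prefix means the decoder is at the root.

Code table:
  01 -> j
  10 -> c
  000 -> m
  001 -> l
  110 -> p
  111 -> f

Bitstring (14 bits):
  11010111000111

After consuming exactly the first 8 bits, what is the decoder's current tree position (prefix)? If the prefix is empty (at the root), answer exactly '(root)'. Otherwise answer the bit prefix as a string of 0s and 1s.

Bit 0: prefix='1' (no match yet)
Bit 1: prefix='11' (no match yet)
Bit 2: prefix='110' -> emit 'p', reset
Bit 3: prefix='1' (no match yet)
Bit 4: prefix='10' -> emit 'c', reset
Bit 5: prefix='1' (no match yet)
Bit 6: prefix='11' (no match yet)
Bit 7: prefix='111' -> emit 'f', reset

Answer: (root)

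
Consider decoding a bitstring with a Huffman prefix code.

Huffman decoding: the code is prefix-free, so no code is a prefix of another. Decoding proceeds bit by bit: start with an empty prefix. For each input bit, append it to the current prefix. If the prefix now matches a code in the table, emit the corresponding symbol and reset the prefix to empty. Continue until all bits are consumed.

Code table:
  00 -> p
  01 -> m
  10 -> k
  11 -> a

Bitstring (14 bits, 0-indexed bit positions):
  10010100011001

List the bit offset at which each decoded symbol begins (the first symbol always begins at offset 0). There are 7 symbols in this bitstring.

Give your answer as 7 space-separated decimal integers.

Bit 0: prefix='1' (no match yet)
Bit 1: prefix='10' -> emit 'k', reset
Bit 2: prefix='0' (no match yet)
Bit 3: prefix='01' -> emit 'm', reset
Bit 4: prefix='0' (no match yet)
Bit 5: prefix='01' -> emit 'm', reset
Bit 6: prefix='0' (no match yet)
Bit 7: prefix='00' -> emit 'p', reset
Bit 8: prefix='0' (no match yet)
Bit 9: prefix='01' -> emit 'm', reset
Bit 10: prefix='1' (no match yet)
Bit 11: prefix='10' -> emit 'k', reset
Bit 12: prefix='0' (no match yet)
Bit 13: prefix='01' -> emit 'm', reset

Answer: 0 2 4 6 8 10 12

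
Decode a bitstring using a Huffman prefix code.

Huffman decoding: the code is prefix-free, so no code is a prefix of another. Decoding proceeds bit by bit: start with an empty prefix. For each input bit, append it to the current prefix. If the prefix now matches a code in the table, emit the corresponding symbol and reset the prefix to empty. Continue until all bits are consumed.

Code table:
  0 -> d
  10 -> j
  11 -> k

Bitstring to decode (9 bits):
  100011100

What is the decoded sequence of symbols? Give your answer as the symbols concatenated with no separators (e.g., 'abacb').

Bit 0: prefix='1' (no match yet)
Bit 1: prefix='10' -> emit 'j', reset
Bit 2: prefix='0' -> emit 'd', reset
Bit 3: prefix='0' -> emit 'd', reset
Bit 4: prefix='1' (no match yet)
Bit 5: prefix='11' -> emit 'k', reset
Bit 6: prefix='1' (no match yet)
Bit 7: prefix='10' -> emit 'j', reset
Bit 8: prefix='0' -> emit 'd', reset

Answer: jddkjd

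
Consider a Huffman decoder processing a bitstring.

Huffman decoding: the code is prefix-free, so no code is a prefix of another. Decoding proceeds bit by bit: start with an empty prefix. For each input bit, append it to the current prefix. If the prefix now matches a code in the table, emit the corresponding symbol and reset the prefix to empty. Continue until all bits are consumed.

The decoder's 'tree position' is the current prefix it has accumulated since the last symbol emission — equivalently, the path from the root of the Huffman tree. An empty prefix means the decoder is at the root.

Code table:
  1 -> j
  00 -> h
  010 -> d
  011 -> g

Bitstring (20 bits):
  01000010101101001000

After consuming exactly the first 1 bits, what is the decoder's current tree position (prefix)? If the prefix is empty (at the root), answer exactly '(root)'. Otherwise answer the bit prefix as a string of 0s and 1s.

Answer: 0

Derivation:
Bit 0: prefix='0' (no match yet)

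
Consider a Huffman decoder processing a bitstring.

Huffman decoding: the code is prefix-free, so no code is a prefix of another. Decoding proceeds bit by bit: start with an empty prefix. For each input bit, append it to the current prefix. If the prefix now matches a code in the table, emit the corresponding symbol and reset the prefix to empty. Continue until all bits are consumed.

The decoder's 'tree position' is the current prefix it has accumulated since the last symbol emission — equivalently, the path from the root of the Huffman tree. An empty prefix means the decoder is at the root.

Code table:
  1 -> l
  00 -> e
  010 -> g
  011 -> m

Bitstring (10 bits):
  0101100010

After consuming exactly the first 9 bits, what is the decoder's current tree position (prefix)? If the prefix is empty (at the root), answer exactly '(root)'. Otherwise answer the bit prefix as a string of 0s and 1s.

Bit 0: prefix='0' (no match yet)
Bit 1: prefix='01' (no match yet)
Bit 2: prefix='010' -> emit 'g', reset
Bit 3: prefix='1' -> emit 'l', reset
Bit 4: prefix='1' -> emit 'l', reset
Bit 5: prefix='0' (no match yet)
Bit 6: prefix='00' -> emit 'e', reset
Bit 7: prefix='0' (no match yet)
Bit 8: prefix='01' (no match yet)

Answer: 01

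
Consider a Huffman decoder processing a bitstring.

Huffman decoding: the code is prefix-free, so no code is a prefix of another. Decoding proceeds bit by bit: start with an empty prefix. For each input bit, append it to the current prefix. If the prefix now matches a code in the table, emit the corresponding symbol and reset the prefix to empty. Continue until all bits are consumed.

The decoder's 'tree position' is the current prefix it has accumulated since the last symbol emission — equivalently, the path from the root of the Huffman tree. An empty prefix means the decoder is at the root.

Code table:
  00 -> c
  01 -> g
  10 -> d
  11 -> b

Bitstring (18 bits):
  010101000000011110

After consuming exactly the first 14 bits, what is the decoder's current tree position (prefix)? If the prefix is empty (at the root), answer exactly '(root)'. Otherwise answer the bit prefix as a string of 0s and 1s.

Answer: (root)

Derivation:
Bit 0: prefix='0' (no match yet)
Bit 1: prefix='01' -> emit 'g', reset
Bit 2: prefix='0' (no match yet)
Bit 3: prefix='01' -> emit 'g', reset
Bit 4: prefix='0' (no match yet)
Bit 5: prefix='01' -> emit 'g', reset
Bit 6: prefix='0' (no match yet)
Bit 7: prefix='00' -> emit 'c', reset
Bit 8: prefix='0' (no match yet)
Bit 9: prefix='00' -> emit 'c', reset
Bit 10: prefix='0' (no match yet)
Bit 11: prefix='00' -> emit 'c', reset
Bit 12: prefix='0' (no match yet)
Bit 13: prefix='01' -> emit 'g', reset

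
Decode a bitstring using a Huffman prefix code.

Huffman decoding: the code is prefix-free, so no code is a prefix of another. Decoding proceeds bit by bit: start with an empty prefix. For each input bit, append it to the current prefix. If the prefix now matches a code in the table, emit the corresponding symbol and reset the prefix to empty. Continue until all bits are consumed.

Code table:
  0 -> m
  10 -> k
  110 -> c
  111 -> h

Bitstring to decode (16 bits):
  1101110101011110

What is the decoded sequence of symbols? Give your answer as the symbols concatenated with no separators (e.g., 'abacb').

Bit 0: prefix='1' (no match yet)
Bit 1: prefix='11' (no match yet)
Bit 2: prefix='110' -> emit 'c', reset
Bit 3: prefix='1' (no match yet)
Bit 4: prefix='11' (no match yet)
Bit 5: prefix='111' -> emit 'h', reset
Bit 6: prefix='0' -> emit 'm', reset
Bit 7: prefix='1' (no match yet)
Bit 8: prefix='10' -> emit 'k', reset
Bit 9: prefix='1' (no match yet)
Bit 10: prefix='10' -> emit 'k', reset
Bit 11: prefix='1' (no match yet)
Bit 12: prefix='11' (no match yet)
Bit 13: prefix='111' -> emit 'h', reset
Bit 14: prefix='1' (no match yet)
Bit 15: prefix='10' -> emit 'k', reset

Answer: chmkkhk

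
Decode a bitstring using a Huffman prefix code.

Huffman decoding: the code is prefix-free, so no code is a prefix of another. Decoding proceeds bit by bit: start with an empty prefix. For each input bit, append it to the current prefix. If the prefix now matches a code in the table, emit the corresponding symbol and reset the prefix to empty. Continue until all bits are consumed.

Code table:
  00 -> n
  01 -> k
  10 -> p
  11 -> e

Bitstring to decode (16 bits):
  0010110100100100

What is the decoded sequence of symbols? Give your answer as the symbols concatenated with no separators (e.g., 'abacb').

Answer: npeknpkn

Derivation:
Bit 0: prefix='0' (no match yet)
Bit 1: prefix='00' -> emit 'n', reset
Bit 2: prefix='1' (no match yet)
Bit 3: prefix='10' -> emit 'p', reset
Bit 4: prefix='1' (no match yet)
Bit 5: prefix='11' -> emit 'e', reset
Bit 6: prefix='0' (no match yet)
Bit 7: prefix='01' -> emit 'k', reset
Bit 8: prefix='0' (no match yet)
Bit 9: prefix='00' -> emit 'n', reset
Bit 10: prefix='1' (no match yet)
Bit 11: prefix='10' -> emit 'p', reset
Bit 12: prefix='0' (no match yet)
Bit 13: prefix='01' -> emit 'k', reset
Bit 14: prefix='0' (no match yet)
Bit 15: prefix='00' -> emit 'n', reset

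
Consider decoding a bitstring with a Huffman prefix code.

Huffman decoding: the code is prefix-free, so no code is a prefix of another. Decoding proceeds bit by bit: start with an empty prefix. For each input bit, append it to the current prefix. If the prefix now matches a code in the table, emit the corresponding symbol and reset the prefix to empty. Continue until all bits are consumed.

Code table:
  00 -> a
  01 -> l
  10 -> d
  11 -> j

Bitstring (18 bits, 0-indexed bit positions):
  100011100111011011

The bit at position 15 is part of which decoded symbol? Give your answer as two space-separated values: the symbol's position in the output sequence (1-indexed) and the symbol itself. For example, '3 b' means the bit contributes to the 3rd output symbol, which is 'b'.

Answer: 8 d

Derivation:
Bit 0: prefix='1' (no match yet)
Bit 1: prefix='10' -> emit 'd', reset
Bit 2: prefix='0' (no match yet)
Bit 3: prefix='00' -> emit 'a', reset
Bit 4: prefix='1' (no match yet)
Bit 5: prefix='11' -> emit 'j', reset
Bit 6: prefix='1' (no match yet)
Bit 7: prefix='10' -> emit 'd', reset
Bit 8: prefix='0' (no match yet)
Bit 9: prefix='01' -> emit 'l', reset
Bit 10: prefix='1' (no match yet)
Bit 11: prefix='11' -> emit 'j', reset
Bit 12: prefix='0' (no match yet)
Bit 13: prefix='01' -> emit 'l', reset
Bit 14: prefix='1' (no match yet)
Bit 15: prefix='10' -> emit 'd', reset
Bit 16: prefix='1' (no match yet)
Bit 17: prefix='11' -> emit 'j', reset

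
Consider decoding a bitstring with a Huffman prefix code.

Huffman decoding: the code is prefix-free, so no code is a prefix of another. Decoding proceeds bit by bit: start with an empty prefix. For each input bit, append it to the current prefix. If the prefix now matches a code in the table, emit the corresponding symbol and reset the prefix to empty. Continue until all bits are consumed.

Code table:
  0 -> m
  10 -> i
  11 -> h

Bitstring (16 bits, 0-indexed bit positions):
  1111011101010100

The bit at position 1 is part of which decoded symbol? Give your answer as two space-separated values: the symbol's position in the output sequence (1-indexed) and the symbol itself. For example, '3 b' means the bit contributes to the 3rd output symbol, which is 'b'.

Answer: 1 h

Derivation:
Bit 0: prefix='1' (no match yet)
Bit 1: prefix='11' -> emit 'h', reset
Bit 2: prefix='1' (no match yet)
Bit 3: prefix='11' -> emit 'h', reset
Bit 4: prefix='0' -> emit 'm', reset
Bit 5: prefix='1' (no match yet)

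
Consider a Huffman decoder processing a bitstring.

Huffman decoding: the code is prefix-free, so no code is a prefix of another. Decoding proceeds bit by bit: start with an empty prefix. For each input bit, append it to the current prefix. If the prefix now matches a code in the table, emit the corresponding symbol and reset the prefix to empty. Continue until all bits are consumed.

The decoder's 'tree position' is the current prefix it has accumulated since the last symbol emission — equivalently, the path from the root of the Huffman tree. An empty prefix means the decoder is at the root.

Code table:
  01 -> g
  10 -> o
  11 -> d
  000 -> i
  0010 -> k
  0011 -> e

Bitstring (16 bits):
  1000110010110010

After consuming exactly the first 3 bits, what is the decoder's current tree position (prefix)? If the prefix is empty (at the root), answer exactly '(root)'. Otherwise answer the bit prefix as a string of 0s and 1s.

Answer: 0

Derivation:
Bit 0: prefix='1' (no match yet)
Bit 1: prefix='10' -> emit 'o', reset
Bit 2: prefix='0' (no match yet)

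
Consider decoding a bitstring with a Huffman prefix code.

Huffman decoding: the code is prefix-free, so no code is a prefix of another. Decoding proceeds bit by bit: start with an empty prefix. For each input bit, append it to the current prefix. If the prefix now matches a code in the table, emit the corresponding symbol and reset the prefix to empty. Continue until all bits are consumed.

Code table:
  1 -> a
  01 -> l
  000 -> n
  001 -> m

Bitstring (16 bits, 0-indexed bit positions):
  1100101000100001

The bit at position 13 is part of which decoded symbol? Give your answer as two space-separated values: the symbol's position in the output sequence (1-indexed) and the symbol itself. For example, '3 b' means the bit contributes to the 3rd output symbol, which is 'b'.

Answer: 7 n

Derivation:
Bit 0: prefix='1' -> emit 'a', reset
Bit 1: prefix='1' -> emit 'a', reset
Bit 2: prefix='0' (no match yet)
Bit 3: prefix='00' (no match yet)
Bit 4: prefix='001' -> emit 'm', reset
Bit 5: prefix='0' (no match yet)
Bit 6: prefix='01' -> emit 'l', reset
Bit 7: prefix='0' (no match yet)
Bit 8: prefix='00' (no match yet)
Bit 9: prefix='000' -> emit 'n', reset
Bit 10: prefix='1' -> emit 'a', reset
Bit 11: prefix='0' (no match yet)
Bit 12: prefix='00' (no match yet)
Bit 13: prefix='000' -> emit 'n', reset
Bit 14: prefix='0' (no match yet)
Bit 15: prefix='01' -> emit 'l', reset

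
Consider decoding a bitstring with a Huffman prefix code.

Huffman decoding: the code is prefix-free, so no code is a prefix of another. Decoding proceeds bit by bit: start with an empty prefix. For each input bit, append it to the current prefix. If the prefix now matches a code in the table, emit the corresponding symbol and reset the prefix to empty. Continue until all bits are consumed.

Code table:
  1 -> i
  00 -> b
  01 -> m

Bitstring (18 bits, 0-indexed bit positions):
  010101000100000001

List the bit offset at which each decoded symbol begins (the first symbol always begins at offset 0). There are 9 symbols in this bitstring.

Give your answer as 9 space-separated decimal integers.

Bit 0: prefix='0' (no match yet)
Bit 1: prefix='01' -> emit 'm', reset
Bit 2: prefix='0' (no match yet)
Bit 3: prefix='01' -> emit 'm', reset
Bit 4: prefix='0' (no match yet)
Bit 5: prefix='01' -> emit 'm', reset
Bit 6: prefix='0' (no match yet)
Bit 7: prefix='00' -> emit 'b', reset
Bit 8: prefix='0' (no match yet)
Bit 9: prefix='01' -> emit 'm', reset
Bit 10: prefix='0' (no match yet)
Bit 11: prefix='00' -> emit 'b', reset
Bit 12: prefix='0' (no match yet)
Bit 13: prefix='00' -> emit 'b', reset
Bit 14: prefix='0' (no match yet)
Bit 15: prefix='00' -> emit 'b', reset
Bit 16: prefix='0' (no match yet)
Bit 17: prefix='01' -> emit 'm', reset

Answer: 0 2 4 6 8 10 12 14 16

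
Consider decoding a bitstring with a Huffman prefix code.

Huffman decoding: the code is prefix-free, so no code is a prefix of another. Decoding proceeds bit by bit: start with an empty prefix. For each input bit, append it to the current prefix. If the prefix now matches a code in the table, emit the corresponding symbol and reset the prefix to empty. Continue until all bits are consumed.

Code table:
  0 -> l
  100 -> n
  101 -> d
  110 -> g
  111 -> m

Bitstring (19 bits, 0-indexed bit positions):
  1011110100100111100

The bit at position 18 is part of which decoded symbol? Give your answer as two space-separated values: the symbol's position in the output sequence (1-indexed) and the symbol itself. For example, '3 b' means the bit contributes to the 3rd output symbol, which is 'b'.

Bit 0: prefix='1' (no match yet)
Bit 1: prefix='10' (no match yet)
Bit 2: prefix='101' -> emit 'd', reset
Bit 3: prefix='1' (no match yet)
Bit 4: prefix='11' (no match yet)
Bit 5: prefix='111' -> emit 'm', reset
Bit 6: prefix='0' -> emit 'l', reset
Bit 7: prefix='1' (no match yet)
Bit 8: prefix='10' (no match yet)
Bit 9: prefix='100' -> emit 'n', reset
Bit 10: prefix='1' (no match yet)
Bit 11: prefix='10' (no match yet)
Bit 12: prefix='100' -> emit 'n', reset
Bit 13: prefix='1' (no match yet)
Bit 14: prefix='11' (no match yet)
Bit 15: prefix='111' -> emit 'm', reset
Bit 16: prefix='1' (no match yet)
Bit 17: prefix='10' (no match yet)
Bit 18: prefix='100' -> emit 'n', reset

Answer: 7 n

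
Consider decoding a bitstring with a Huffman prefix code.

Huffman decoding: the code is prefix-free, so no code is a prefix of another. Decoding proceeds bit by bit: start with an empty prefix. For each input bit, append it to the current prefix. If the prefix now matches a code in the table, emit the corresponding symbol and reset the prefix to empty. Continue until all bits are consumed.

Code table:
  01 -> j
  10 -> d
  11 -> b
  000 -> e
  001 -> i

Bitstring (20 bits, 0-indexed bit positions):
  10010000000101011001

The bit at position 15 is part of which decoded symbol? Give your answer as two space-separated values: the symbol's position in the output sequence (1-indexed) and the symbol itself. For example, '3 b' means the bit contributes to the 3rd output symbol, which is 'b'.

Bit 0: prefix='1' (no match yet)
Bit 1: prefix='10' -> emit 'd', reset
Bit 2: prefix='0' (no match yet)
Bit 3: prefix='01' -> emit 'j', reset
Bit 4: prefix='0' (no match yet)
Bit 5: prefix='00' (no match yet)
Bit 6: prefix='000' -> emit 'e', reset
Bit 7: prefix='0' (no match yet)
Bit 8: prefix='00' (no match yet)
Bit 9: prefix='000' -> emit 'e', reset
Bit 10: prefix='0' (no match yet)
Bit 11: prefix='01' -> emit 'j', reset
Bit 12: prefix='0' (no match yet)
Bit 13: prefix='01' -> emit 'j', reset
Bit 14: prefix='0' (no match yet)
Bit 15: prefix='01' -> emit 'j', reset
Bit 16: prefix='1' (no match yet)
Bit 17: prefix='10' -> emit 'd', reset
Bit 18: prefix='0' (no match yet)
Bit 19: prefix='01' -> emit 'j', reset

Answer: 7 j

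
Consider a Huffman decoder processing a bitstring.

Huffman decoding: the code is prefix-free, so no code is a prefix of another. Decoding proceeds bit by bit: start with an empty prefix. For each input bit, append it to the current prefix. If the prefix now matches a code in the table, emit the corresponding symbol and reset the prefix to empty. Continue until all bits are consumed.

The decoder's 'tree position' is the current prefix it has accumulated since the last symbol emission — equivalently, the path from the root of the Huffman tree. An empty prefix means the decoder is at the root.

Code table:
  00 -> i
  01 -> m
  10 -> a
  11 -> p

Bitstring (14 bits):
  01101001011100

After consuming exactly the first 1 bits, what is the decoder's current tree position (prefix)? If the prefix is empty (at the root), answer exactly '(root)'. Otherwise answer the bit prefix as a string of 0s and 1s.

Answer: 0

Derivation:
Bit 0: prefix='0' (no match yet)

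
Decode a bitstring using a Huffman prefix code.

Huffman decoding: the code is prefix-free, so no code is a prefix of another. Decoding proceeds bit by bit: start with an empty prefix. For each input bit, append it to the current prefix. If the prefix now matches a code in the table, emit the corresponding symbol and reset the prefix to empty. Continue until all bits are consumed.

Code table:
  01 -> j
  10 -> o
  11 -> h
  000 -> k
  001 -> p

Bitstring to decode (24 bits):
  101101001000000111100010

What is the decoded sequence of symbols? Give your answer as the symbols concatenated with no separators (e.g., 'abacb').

Answer: ohjpkkhhko

Derivation:
Bit 0: prefix='1' (no match yet)
Bit 1: prefix='10' -> emit 'o', reset
Bit 2: prefix='1' (no match yet)
Bit 3: prefix='11' -> emit 'h', reset
Bit 4: prefix='0' (no match yet)
Bit 5: prefix='01' -> emit 'j', reset
Bit 6: prefix='0' (no match yet)
Bit 7: prefix='00' (no match yet)
Bit 8: prefix='001' -> emit 'p', reset
Bit 9: prefix='0' (no match yet)
Bit 10: prefix='00' (no match yet)
Bit 11: prefix='000' -> emit 'k', reset
Bit 12: prefix='0' (no match yet)
Bit 13: prefix='00' (no match yet)
Bit 14: prefix='000' -> emit 'k', reset
Bit 15: prefix='1' (no match yet)
Bit 16: prefix='11' -> emit 'h', reset
Bit 17: prefix='1' (no match yet)
Bit 18: prefix='11' -> emit 'h', reset
Bit 19: prefix='0' (no match yet)
Bit 20: prefix='00' (no match yet)
Bit 21: prefix='000' -> emit 'k', reset
Bit 22: prefix='1' (no match yet)
Bit 23: prefix='10' -> emit 'o', reset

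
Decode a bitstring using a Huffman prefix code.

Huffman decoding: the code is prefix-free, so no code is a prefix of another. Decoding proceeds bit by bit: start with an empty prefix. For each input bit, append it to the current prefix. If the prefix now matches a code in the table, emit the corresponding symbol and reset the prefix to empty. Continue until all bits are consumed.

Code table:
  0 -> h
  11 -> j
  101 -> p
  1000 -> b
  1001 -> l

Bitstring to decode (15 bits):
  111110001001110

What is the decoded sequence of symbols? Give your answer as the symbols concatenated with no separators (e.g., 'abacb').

Answer: jjbljh

Derivation:
Bit 0: prefix='1' (no match yet)
Bit 1: prefix='11' -> emit 'j', reset
Bit 2: prefix='1' (no match yet)
Bit 3: prefix='11' -> emit 'j', reset
Bit 4: prefix='1' (no match yet)
Bit 5: prefix='10' (no match yet)
Bit 6: prefix='100' (no match yet)
Bit 7: prefix='1000' -> emit 'b', reset
Bit 8: prefix='1' (no match yet)
Bit 9: prefix='10' (no match yet)
Bit 10: prefix='100' (no match yet)
Bit 11: prefix='1001' -> emit 'l', reset
Bit 12: prefix='1' (no match yet)
Bit 13: prefix='11' -> emit 'j', reset
Bit 14: prefix='0' -> emit 'h', reset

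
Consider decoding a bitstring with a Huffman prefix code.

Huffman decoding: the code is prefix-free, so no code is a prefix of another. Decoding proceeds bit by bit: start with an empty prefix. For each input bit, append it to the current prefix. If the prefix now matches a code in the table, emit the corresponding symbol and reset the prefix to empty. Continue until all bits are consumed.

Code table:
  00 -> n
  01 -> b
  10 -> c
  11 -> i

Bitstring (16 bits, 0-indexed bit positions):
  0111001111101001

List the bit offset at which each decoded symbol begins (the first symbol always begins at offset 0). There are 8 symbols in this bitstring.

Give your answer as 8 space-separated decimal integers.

Bit 0: prefix='0' (no match yet)
Bit 1: prefix='01' -> emit 'b', reset
Bit 2: prefix='1' (no match yet)
Bit 3: prefix='11' -> emit 'i', reset
Bit 4: prefix='0' (no match yet)
Bit 5: prefix='00' -> emit 'n', reset
Bit 6: prefix='1' (no match yet)
Bit 7: prefix='11' -> emit 'i', reset
Bit 8: prefix='1' (no match yet)
Bit 9: prefix='11' -> emit 'i', reset
Bit 10: prefix='1' (no match yet)
Bit 11: prefix='10' -> emit 'c', reset
Bit 12: prefix='1' (no match yet)
Bit 13: prefix='10' -> emit 'c', reset
Bit 14: prefix='0' (no match yet)
Bit 15: prefix='01' -> emit 'b', reset

Answer: 0 2 4 6 8 10 12 14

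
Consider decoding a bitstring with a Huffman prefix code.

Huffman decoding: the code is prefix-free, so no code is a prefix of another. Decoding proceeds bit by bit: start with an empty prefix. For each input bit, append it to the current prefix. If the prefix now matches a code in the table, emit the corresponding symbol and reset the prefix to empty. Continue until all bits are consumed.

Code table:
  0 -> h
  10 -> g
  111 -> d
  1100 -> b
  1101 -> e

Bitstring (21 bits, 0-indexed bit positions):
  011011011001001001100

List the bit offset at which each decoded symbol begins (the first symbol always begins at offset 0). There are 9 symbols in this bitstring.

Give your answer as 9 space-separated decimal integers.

Answer: 0 1 5 7 11 13 14 16 17

Derivation:
Bit 0: prefix='0' -> emit 'h', reset
Bit 1: prefix='1' (no match yet)
Bit 2: prefix='11' (no match yet)
Bit 3: prefix='110' (no match yet)
Bit 4: prefix='1101' -> emit 'e', reset
Bit 5: prefix='1' (no match yet)
Bit 6: prefix='10' -> emit 'g', reset
Bit 7: prefix='1' (no match yet)
Bit 8: prefix='11' (no match yet)
Bit 9: prefix='110' (no match yet)
Bit 10: prefix='1100' -> emit 'b', reset
Bit 11: prefix='1' (no match yet)
Bit 12: prefix='10' -> emit 'g', reset
Bit 13: prefix='0' -> emit 'h', reset
Bit 14: prefix='1' (no match yet)
Bit 15: prefix='10' -> emit 'g', reset
Bit 16: prefix='0' -> emit 'h', reset
Bit 17: prefix='1' (no match yet)
Bit 18: prefix='11' (no match yet)
Bit 19: prefix='110' (no match yet)
Bit 20: prefix='1100' -> emit 'b', reset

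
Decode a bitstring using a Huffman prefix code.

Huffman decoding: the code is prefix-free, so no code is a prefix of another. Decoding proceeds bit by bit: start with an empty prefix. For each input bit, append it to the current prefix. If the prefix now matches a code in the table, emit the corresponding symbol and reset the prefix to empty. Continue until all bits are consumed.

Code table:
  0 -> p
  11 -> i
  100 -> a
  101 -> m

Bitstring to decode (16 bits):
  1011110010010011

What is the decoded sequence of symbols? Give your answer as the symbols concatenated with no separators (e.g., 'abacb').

Bit 0: prefix='1' (no match yet)
Bit 1: prefix='10' (no match yet)
Bit 2: prefix='101' -> emit 'm', reset
Bit 3: prefix='1' (no match yet)
Bit 4: prefix='11' -> emit 'i', reset
Bit 5: prefix='1' (no match yet)
Bit 6: prefix='10' (no match yet)
Bit 7: prefix='100' -> emit 'a', reset
Bit 8: prefix='1' (no match yet)
Bit 9: prefix='10' (no match yet)
Bit 10: prefix='100' -> emit 'a', reset
Bit 11: prefix='1' (no match yet)
Bit 12: prefix='10' (no match yet)
Bit 13: prefix='100' -> emit 'a', reset
Bit 14: prefix='1' (no match yet)
Bit 15: prefix='11' -> emit 'i', reset

Answer: miaaai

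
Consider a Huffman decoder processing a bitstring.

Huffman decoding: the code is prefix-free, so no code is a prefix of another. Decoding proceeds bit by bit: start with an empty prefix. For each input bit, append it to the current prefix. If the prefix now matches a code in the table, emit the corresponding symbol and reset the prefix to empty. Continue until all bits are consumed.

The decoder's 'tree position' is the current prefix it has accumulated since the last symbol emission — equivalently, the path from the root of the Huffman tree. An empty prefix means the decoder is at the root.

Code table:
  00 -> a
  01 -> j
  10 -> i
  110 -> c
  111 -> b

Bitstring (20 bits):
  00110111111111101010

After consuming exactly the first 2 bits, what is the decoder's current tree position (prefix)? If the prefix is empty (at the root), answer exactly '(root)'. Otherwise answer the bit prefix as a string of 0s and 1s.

Answer: (root)

Derivation:
Bit 0: prefix='0' (no match yet)
Bit 1: prefix='00' -> emit 'a', reset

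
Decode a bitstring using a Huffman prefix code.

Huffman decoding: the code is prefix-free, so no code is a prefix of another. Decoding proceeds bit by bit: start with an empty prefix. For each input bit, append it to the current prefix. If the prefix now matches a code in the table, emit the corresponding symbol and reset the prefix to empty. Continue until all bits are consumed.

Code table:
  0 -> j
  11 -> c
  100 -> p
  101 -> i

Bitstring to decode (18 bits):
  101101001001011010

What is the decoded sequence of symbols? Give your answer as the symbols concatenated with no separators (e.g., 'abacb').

Bit 0: prefix='1' (no match yet)
Bit 1: prefix='10' (no match yet)
Bit 2: prefix='101' -> emit 'i', reset
Bit 3: prefix='1' (no match yet)
Bit 4: prefix='10' (no match yet)
Bit 5: prefix='101' -> emit 'i', reset
Bit 6: prefix='0' -> emit 'j', reset
Bit 7: prefix='0' -> emit 'j', reset
Bit 8: prefix='1' (no match yet)
Bit 9: prefix='10' (no match yet)
Bit 10: prefix='100' -> emit 'p', reset
Bit 11: prefix='1' (no match yet)
Bit 12: prefix='10' (no match yet)
Bit 13: prefix='101' -> emit 'i', reset
Bit 14: prefix='1' (no match yet)
Bit 15: prefix='10' (no match yet)
Bit 16: prefix='101' -> emit 'i', reset
Bit 17: prefix='0' -> emit 'j', reset

Answer: iijjpiij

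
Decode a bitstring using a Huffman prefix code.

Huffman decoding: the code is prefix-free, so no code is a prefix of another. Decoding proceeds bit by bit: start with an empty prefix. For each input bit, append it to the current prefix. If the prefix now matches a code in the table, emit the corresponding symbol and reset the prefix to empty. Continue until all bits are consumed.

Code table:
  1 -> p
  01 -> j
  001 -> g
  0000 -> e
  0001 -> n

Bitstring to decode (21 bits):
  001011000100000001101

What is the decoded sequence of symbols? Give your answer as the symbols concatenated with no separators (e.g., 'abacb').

Bit 0: prefix='0' (no match yet)
Bit 1: prefix='00' (no match yet)
Bit 2: prefix='001' -> emit 'g', reset
Bit 3: prefix='0' (no match yet)
Bit 4: prefix='01' -> emit 'j', reset
Bit 5: prefix='1' -> emit 'p', reset
Bit 6: prefix='0' (no match yet)
Bit 7: prefix='00' (no match yet)
Bit 8: prefix='000' (no match yet)
Bit 9: prefix='0001' -> emit 'n', reset
Bit 10: prefix='0' (no match yet)
Bit 11: prefix='00' (no match yet)
Bit 12: prefix='000' (no match yet)
Bit 13: prefix='0000' -> emit 'e', reset
Bit 14: prefix='0' (no match yet)
Bit 15: prefix='00' (no match yet)
Bit 16: prefix='000' (no match yet)
Bit 17: prefix='0001' -> emit 'n', reset
Bit 18: prefix='1' -> emit 'p', reset
Bit 19: prefix='0' (no match yet)
Bit 20: prefix='01' -> emit 'j', reset

Answer: gjpnenpj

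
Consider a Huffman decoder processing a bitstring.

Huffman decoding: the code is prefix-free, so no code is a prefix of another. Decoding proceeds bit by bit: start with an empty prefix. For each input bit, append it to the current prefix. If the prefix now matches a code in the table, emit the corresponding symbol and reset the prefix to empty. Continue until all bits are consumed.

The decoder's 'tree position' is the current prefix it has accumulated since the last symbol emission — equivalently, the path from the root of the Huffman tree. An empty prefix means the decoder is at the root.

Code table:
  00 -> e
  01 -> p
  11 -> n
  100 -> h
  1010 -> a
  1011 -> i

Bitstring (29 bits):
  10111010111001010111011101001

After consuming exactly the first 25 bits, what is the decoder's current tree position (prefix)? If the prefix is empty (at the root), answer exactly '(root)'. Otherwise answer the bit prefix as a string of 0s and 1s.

Bit 0: prefix='1' (no match yet)
Bit 1: prefix='10' (no match yet)
Bit 2: prefix='101' (no match yet)
Bit 3: prefix='1011' -> emit 'i', reset
Bit 4: prefix='1' (no match yet)
Bit 5: prefix='10' (no match yet)
Bit 6: prefix='101' (no match yet)
Bit 7: prefix='1010' -> emit 'a', reset
Bit 8: prefix='1' (no match yet)
Bit 9: prefix='11' -> emit 'n', reset
Bit 10: prefix='1' (no match yet)
Bit 11: prefix='10' (no match yet)
Bit 12: prefix='100' -> emit 'h', reset
Bit 13: prefix='1' (no match yet)
Bit 14: prefix='10' (no match yet)
Bit 15: prefix='101' (no match yet)
Bit 16: prefix='1010' -> emit 'a', reset
Bit 17: prefix='1' (no match yet)
Bit 18: prefix='11' -> emit 'n', reset
Bit 19: prefix='1' (no match yet)
Bit 20: prefix='10' (no match yet)
Bit 21: prefix='101' (no match yet)
Bit 22: prefix='1011' -> emit 'i', reset
Bit 23: prefix='1' (no match yet)
Bit 24: prefix='10' (no match yet)

Answer: 10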